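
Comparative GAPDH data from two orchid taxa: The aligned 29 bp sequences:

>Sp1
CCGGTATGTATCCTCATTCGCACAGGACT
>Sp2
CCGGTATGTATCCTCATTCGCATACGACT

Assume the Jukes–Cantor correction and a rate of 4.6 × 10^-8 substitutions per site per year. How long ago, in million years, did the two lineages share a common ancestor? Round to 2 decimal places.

0.79

The sequences differ at 2 of 29 sites (23, 25), so p = 2/29 ≈ 0.068966.
d = −(3/4) ln(1 − 4p/3) = −0.75 ln(1 − 0.091955) = −0.75 ln(0.908045)
  = −0.75 × (-0.096461) = 0.072346 substitutions/site.
Under a molecular clock d = 2μt, so t = d/(2μ) = 0.072346 / (2 × 4.6 × 10^-8) = 0.79 million years.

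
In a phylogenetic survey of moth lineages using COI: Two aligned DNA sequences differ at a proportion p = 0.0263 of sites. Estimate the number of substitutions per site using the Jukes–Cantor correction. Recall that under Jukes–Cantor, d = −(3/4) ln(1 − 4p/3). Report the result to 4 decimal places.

0.0268

d = −(3/4) ln(1 − 4p/3) = −0.75 ln(1 − 0.035067) = −0.75 ln(0.964933)
  = −0.75 × (-0.035697) = 0.026773 substitutions/site.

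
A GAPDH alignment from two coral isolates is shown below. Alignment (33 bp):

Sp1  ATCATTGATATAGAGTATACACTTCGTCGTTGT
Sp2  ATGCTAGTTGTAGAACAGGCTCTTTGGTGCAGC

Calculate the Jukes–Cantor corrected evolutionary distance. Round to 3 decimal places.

0.780

The sequences differ at 16 of 33 sites, so p = 16/33 ≈ 0.484848.
d = −(3/4) ln(1 − 4p/3) = −0.75 ln(1 − 0.646464) = −0.75 ln(0.353536)
  = −0.75 × (-1.039770) = 0.779828 substitutions/site.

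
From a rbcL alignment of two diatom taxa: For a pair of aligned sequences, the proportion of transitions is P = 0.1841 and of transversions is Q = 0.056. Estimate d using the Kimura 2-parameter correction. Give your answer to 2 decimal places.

0.31

Under the Kimura two-parameter model, d = −½ ln(1 − 2P − Q) − ¼ ln(1 − 2Q).
1 − 2P − Q = 0.5758, giving −½ ln(0.5758) = 0.275997.
1 − 2Q = 0.888, giving −¼ ln(0.888) = 0.029696.
d = 0.275997 + 0.029696 = 0.305693.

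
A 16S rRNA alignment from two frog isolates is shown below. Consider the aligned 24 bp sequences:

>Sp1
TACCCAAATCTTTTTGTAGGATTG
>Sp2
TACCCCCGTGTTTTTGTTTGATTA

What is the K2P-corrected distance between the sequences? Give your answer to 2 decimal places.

Of 24 sites, 2 differences are transitions and 5 are transversions, so P = 2/24 ≈ 0.083333 and Q = 5/24 ≈ 0.208333.
Under the Kimura two-parameter model, d = −½ ln(1 − 2P − Q) − ¼ ln(1 − 2Q).
1 − 2P − Q = 0.625001, giving −½ ln(0.625001) = 0.235001.
1 − 2Q = 0.583334, giving −¼ ln(0.583334) = 0.134749.
d = 0.235001 + 0.134749 = 0.369750.

0.37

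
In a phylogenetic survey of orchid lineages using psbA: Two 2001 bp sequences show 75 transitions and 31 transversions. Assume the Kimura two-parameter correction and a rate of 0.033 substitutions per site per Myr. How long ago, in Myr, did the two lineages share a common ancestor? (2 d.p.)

P = 75/2001 ≈ 0.037481 and Q = 31/2001 ≈ 0.015492.
Under the Kimura two-parameter model, d = −½ ln(1 − 2P − Q) − ¼ ln(1 − 2Q).
1 − 2P − Q = 0.909546, giving −½ ln(0.909546) = 0.047405.
1 − 2Q = 0.969016, giving −¼ ln(0.969016) = 0.007869.
d = 0.047405 + 0.007869 = 0.055274.
Under a molecular clock d = 2μt, so t = d/(2μ) = 0.055274 / (2 × 0.033) = 0.84 Myr.

0.84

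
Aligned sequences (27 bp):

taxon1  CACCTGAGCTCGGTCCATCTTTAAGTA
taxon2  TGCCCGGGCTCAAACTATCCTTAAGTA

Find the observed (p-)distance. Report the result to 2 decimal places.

The sequences differ at 9 of 27 positions (sites 1, 2, 5, 7, 12, 13, 14, 16, 20).
p = 9/27 = 0.333333… ≈ 0.33 (to 2 d.p.).

0.33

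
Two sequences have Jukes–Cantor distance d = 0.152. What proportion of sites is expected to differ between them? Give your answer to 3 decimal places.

0.138

p = (3/4)(1 − e^(−4d/3)) = 0.75 × (1 − e^(-0.202667)) = 0.75 × (1 − 0.816550) = 0.137588.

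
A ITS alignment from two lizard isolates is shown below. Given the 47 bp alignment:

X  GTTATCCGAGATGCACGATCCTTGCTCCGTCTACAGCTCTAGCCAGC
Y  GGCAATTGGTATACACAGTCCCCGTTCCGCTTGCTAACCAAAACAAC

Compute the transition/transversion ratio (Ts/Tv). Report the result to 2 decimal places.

Transitions are A↔G and C↔T; transversions are all other mismatches.
Transitions: 17. Transversions: 7.
R = 17/7 = 2.428571… ≈ 2.43 (to 2 d.p.).

2.43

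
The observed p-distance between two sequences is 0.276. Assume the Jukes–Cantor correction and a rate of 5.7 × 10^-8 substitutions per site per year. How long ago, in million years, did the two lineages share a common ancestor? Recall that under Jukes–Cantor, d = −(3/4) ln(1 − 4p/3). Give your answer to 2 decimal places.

3.02

d = −(3/4) ln(1 − 4p/3) = −0.75 ln(1 − 0.368) = −0.75 ln(0.632)
  = −0.75 × (-0.458866) = 0.344150 substitutions/site.
Under a molecular clock d = 2μt, so t = d/(2μ) = 0.344150 / (2 × 5.7 × 10^-8) = 3.02 million years.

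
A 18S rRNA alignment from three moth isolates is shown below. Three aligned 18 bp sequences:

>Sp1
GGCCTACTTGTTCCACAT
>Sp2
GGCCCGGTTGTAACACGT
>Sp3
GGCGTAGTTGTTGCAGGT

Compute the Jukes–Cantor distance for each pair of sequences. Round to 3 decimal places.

d(Sp1,Sp2) = 0.441, d(Sp1,Sp3) = 0.347, d(Sp2,Sp3) = 0.441

Sp1–Sp2: 6/18 sites differ → p ≈ 0.333333, d = −0.75 ln(1 − 0.444444) = 0.440839 ≈ 0.441.
Sp1–Sp3: 5/18 sites differ → p ≈ 0.277778, d = −0.75 ln(1 − 0.370371) = 0.346968 ≈ 0.347.
Sp2–Sp3: 6/18 sites differ → p ≈ 0.333333, d = −0.75 ln(1 − 0.444444) = 0.440839 ≈ 0.441.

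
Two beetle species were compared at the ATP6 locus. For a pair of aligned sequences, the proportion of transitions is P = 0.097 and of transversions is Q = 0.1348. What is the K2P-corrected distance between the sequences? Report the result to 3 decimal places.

0.278

Under the Kimura two-parameter model, d = −½ ln(1 − 2P − Q) − ¼ ln(1 − 2Q).
1 − 2P − Q = 0.6712, giving −½ ln(0.6712) = 0.199344.
1 − 2Q = 0.7304, giving −¼ ln(0.7304) = 0.078541.
d = 0.199344 + 0.078541 = 0.277885.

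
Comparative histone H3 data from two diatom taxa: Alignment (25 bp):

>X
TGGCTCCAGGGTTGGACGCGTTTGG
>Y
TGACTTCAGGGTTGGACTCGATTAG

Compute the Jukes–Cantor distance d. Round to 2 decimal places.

The sequences differ at 5 of 25 sites (3, 6, 18, 21, 24), so p = 5/25 = 0.2.
d = −(3/4) ln(1 − 4p/3) = −0.75 ln(1 − 0.266667) = −0.75 ln(0.733333)
  = −0.75 × (-0.310155) = 0.232616 substitutions/site.

0.23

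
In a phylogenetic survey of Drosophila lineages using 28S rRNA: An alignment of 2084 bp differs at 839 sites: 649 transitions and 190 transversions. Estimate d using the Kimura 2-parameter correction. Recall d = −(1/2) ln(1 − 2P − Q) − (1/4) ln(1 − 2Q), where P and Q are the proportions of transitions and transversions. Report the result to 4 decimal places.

P = 649/2084 ≈ 0.31142 and Q = 190/2084 ≈ 0.091171.
Under the Kimura two-parameter model, d = −½ ln(1 − 2P − Q) − ¼ ln(1 − 2Q).
1 − 2P − Q = 0.285989, giving −½ ln(0.285989) = 0.625901.
1 − 2Q = 0.817658, giving −¼ ln(0.817658) = 0.050328.
d = 0.625901 + 0.050328 = 0.676229.

0.6762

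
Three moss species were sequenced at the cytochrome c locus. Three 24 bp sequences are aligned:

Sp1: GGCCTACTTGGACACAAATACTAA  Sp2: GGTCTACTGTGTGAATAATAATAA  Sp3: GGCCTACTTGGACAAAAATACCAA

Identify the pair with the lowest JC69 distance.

Sp1–Sp2: 8/24 differ, p = 0.333, d = 0.441.
Sp1–Sp3: 2/24 differ, p = 0.083, d = 0.088.
Sp2–Sp3: 8/24 differ, p = 0.333, d = 0.441.
The smallest distance is between Sp1 and Sp3.

Sp1 and Sp3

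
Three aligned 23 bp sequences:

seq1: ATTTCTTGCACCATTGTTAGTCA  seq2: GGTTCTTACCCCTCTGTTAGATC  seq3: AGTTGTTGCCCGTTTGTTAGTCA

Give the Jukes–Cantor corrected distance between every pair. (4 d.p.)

seq1–seq2: 9/23 sites differ → p ≈ 0.391304, d = −0.75 ln(1 − 0.521739) = 0.553199 ≈ 0.5532.
seq1–seq3: 5/23 sites differ → p ≈ 0.217391, d = −0.75 ln(1 − 0.289855) = 0.256715 ≈ 0.2567.
seq2–seq3: 8/23 sites differ → p ≈ 0.347826, d = −0.75 ln(1 − 0.463768) = 0.467391 ≈ 0.4674.

d(seq1,seq2) = 0.5532, d(seq1,seq3) = 0.2567, d(seq2,seq3) = 0.4674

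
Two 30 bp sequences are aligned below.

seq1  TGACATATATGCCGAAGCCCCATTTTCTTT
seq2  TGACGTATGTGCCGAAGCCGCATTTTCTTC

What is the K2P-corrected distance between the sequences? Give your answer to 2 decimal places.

Of 30 sites, 3 differences are transitions and 1 are transversions, so P = 3/30 = 0.1 and Q = 1/30 ≈ 0.033333.
Under the Kimura two-parameter model, d = −½ ln(1 − 2P − Q) − ¼ ln(1 − 2Q).
1 − 2P − Q = 0.766667, giving −½ ln(0.766667) = 0.132851.
1 − 2Q = 0.933334, giving −¼ ln(0.933334) = 0.017248.
d = 0.132851 + 0.017248 = 0.150099.

0.15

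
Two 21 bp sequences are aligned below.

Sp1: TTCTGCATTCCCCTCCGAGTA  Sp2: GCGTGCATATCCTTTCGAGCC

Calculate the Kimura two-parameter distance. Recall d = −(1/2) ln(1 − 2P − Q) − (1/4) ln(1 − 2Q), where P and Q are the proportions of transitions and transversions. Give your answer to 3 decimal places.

Of 21 sites, 5 differences are transitions and 4 are transversions, so P = 5/21 ≈ 0.238095 and Q = 4/21 ≈ 0.190476.
Under the Kimura two-parameter model, d = −½ ln(1 − 2P − Q) − ¼ ln(1 − 2Q).
1 − 2P − Q = 0.333334, giving −½ ln(0.333334) = 0.549305.
1 − 2Q = 0.619048, giving −¼ ln(0.619048) = 0.119893.
d = 0.549305 + 0.119893 = 0.669198.

0.669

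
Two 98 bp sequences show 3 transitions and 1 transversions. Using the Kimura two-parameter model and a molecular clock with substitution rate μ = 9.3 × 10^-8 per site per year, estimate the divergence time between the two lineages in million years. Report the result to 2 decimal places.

P = 3/98 ≈ 0.030612 and Q = 1/98 ≈ 0.010204.
Under the Kimura two-parameter model, d = −½ ln(1 − 2P − Q) − ¼ ln(1 − 2Q).
1 − 2P − Q = 0.928572, giving −½ ln(0.928572) = 0.037054.
1 − 2Q = 0.979592, giving −¼ ln(0.979592) = 0.005155.
d = 0.037054 + 0.005155 = 0.042209.
Under a molecular clock d = 2μt, so t = d/(2μ) = 0.042209 / (2 × 9.3 × 10^-8) = 0.23 million years.

0.23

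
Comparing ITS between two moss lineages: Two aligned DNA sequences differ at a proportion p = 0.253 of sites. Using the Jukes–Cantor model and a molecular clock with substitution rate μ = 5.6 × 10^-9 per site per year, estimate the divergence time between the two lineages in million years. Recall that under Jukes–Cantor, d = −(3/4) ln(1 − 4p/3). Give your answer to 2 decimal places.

d = −(3/4) ln(1 − 4p/3) = −0.75 ln(1 − 0.337333) = −0.75 ln(0.662667)
  = −0.75 × (-0.411483) = 0.308612 substitutions/site.
Under a molecular clock d = 2μt, so t = d/(2μ) = 0.308612 / (2 × 5.6 × 10^-9) = 27.55 million years.

27.55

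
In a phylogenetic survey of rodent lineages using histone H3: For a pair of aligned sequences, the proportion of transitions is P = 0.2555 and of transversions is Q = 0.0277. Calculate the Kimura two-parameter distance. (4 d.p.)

0.4011

Under the Kimura two-parameter model, d = −½ ln(1 − 2P − Q) − ¼ ln(1 − 2Q).
1 − 2P − Q = 0.4613, giving −½ ln(0.4613) = 0.386853.
1 − 2Q = 0.9446, giving −¼ ln(0.9446) = 0.014248.
d = 0.386853 + 0.014248 = 0.401101.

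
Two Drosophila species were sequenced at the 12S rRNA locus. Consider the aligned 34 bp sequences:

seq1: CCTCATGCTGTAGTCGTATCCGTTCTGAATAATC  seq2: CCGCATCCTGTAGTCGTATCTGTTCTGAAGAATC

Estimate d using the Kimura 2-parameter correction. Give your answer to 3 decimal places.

0.128

Of 34 sites, 1 differences are transitions and 3 are transversions, so P = 1/34 ≈ 0.029412 and Q = 3/34 ≈ 0.088235.
Under the Kimura two-parameter model, d = −½ ln(1 − 2P − Q) − ¼ ln(1 − 2Q).
1 − 2P − Q = 0.852941, giving −½ ln(0.852941) = 0.079532.
1 − 2Q = 0.82353, giving −¼ ln(0.82353) = 0.048539.
d = 0.079532 + 0.048539 = 0.128071.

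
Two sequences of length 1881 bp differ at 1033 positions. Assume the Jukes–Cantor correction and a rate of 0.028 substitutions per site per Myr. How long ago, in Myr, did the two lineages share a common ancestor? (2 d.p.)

17.65

p = 1033/1881 ≈ 0.549176.
d = −(3/4) ln(1 − 4p/3) = −0.75 ln(1 − 0.732235) = −0.75 ln(0.267765)
  = −0.75 × (-1.317646) = 0.988235 substitutions/site.
Under a molecular clock d = 2μt, so t = d/(2μ) = 0.988235 / (2 × 0.028) = 17.65 Myr.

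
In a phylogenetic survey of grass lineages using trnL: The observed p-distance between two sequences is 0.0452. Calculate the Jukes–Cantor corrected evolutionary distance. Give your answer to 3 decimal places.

d = −(3/4) ln(1 − 4p/3) = −0.75 ln(1 − 0.060267) = −0.75 ln(0.939733)
  = −0.75 × (-0.062159) = 0.046619 substitutions/site.

0.047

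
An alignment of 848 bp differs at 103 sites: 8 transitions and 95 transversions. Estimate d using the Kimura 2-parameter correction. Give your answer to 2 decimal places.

0.13

P = 8/848 ≈ 0.009434 and Q = 95/848 ≈ 0.112028.
Under the Kimura two-parameter model, d = −½ ln(1 − 2P − Q) − ¼ ln(1 − 2Q).
1 − 2P − Q = 0.869104, giving −½ ln(0.869104) = 0.070146.
1 − 2Q = 0.775944, giving −¼ ln(0.775944) = 0.063419.
d = 0.070146 + 0.063419 = 0.133565.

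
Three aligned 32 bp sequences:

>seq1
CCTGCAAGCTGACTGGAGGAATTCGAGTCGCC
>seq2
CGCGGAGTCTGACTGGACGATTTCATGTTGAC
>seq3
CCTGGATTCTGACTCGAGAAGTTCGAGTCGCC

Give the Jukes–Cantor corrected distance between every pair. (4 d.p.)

d(seq1,seq2) = 0.4598, d(seq1,seq3) = 0.2158, d(seq2,seq3) = 0.4598

seq1–seq2: 11/32 sites differ → p = 0.34375, d = −0.75 ln(1 − 0.458333) = 0.459828 ≈ 0.4598.
seq1–seq3: 6/32 sites differ → p = 0.1875, d = −0.75 ln(1 − 0.25) = 0.215762 ≈ 0.2158.
seq2–seq3: 11/32 sites differ → p = 0.34375, d = −0.75 ln(1 − 0.458333) = 0.459828 ≈ 0.4598.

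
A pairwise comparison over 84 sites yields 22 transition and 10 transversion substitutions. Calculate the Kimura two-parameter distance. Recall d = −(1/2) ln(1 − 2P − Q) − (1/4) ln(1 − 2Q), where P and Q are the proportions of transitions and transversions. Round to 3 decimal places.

P = 22/84 ≈ 0.261905 and Q = 10/84 ≈ 0.119048.
Under the Kimura two-parameter model, d = −½ ln(1 − 2P − Q) − ¼ ln(1 − 2Q).
1 − 2P − Q = 0.357142, giving −½ ln(0.357142) = 0.514811.
1 − 2Q = 0.761904, giving −¼ ln(0.761904) = 0.067984.
d = 0.514811 + 0.067984 = 0.582795.

0.583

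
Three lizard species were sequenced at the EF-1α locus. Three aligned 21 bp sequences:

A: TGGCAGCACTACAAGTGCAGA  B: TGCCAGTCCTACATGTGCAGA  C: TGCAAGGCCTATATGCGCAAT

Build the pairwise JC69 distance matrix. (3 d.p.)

d(A,B) = 0.220, d(A,C) = 0.635, d(B,C) = 0.360

A–B: 4/21 sites differ → p ≈ 0.190476, d = −0.75 ln(1 − 0.253968) = 0.219740 ≈ 0.220.
A–C: 9/21 sites differ → p ≈ 0.428571, d = −0.75 ln(1 − 0.571428) = 0.635472 ≈ 0.635.
B–C: 6/21 sites differ → p ≈ 0.285714, d = −0.75 ln(1 − 0.380952) = 0.359679 ≈ 0.360.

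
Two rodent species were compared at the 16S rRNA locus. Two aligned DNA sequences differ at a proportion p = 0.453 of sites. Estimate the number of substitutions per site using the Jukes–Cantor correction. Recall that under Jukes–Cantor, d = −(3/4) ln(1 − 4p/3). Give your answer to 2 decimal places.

d = −(3/4) ln(1 − 4p/3) = −0.75 ln(1 − 0.604) = −0.75 ln(0.396)
  = −0.75 × (-0.926341) = 0.694756 substitutions/site.

0.69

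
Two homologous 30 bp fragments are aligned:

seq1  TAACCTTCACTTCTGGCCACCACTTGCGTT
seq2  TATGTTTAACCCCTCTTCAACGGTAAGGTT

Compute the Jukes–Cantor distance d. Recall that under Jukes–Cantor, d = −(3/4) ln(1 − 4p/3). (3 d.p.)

The sequences differ at 15 of 30 sites, so p = 15/30 = 0.5.
d = −(3/4) ln(1 − 4p/3) = −0.75 ln(1 − 0.666667) = −0.75 ln(0.333333)
  = −0.75 × (-1.098613) = 0.823960 substitutions/site.

0.824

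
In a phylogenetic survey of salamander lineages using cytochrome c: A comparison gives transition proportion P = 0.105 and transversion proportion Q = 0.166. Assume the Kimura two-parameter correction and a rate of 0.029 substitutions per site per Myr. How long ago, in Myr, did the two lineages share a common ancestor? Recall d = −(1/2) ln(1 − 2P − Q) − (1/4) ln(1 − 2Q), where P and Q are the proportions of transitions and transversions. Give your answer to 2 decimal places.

Under the Kimura two-parameter model, d = −½ ln(1 − 2P − Q) − ¼ ln(1 − 2Q).
1 − 2P − Q = 0.624, giving −½ ln(0.624) = 0.235802.
1 − 2Q = 0.668, giving −¼ ln(0.668) = 0.100867.
d = 0.235802 + 0.100867 = 0.336669.
Under a molecular clock d = 2μt, so t = d/(2μ) = 0.336669 / (2 × 0.029) = 5.80 Myr.

5.80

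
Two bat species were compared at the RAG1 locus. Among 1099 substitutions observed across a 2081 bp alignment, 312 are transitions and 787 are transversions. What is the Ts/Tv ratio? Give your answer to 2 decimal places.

0.40

R = 312/787 = 0.396442… ≈ 0.40 (to 2 d.p.).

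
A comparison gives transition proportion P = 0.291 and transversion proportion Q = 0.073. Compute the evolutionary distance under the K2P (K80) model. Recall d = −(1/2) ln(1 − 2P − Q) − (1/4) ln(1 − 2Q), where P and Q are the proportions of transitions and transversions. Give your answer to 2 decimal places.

Under the Kimura two-parameter model, d = −½ ln(1 − 2P − Q) − ¼ ln(1 − 2Q).
1 − 2P − Q = 0.345, giving −½ ln(0.345) = 0.532105.
1 − 2Q = 0.854, giving −¼ ln(0.854) = 0.039456.
d = 0.532105 + 0.039456 = 0.571561.

0.57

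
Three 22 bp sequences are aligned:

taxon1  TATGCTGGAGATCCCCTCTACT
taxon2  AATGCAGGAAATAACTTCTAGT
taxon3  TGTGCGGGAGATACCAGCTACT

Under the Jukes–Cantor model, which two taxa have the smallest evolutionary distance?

taxon1 and taxon3

taxon1–taxon2: 7/22 differ, p = 0.318, d = 0.414.
taxon1–taxon3: 5/22 differ, p = 0.227, d = 0.271.
taxon2–taxon3: 8/22 differ, p = 0.364, d = 0.497.
The smallest distance is between taxon1 and taxon3.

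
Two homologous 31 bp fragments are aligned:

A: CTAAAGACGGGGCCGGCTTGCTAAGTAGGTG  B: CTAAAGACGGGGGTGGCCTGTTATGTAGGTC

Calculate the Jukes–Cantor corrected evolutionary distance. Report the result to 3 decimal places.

0.224

The sequences differ at 6 of 31 sites (13, 14, 18, 21, 24, 31), so p = 6/31 ≈ 0.193548.
d = −(3/4) ln(1 − 4p/3) = −0.75 ln(1 − 0.258064) = −0.75 ln(0.741936)
  = −0.75 × (-0.298492) = 0.223869 substitutions/site.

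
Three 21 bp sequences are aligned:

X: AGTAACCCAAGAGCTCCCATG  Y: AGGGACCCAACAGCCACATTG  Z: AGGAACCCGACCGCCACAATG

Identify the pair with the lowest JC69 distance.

X–Y: 7/21 differ, p = 0.333, d = 0.441.
X–Z: 7/21 differ, p = 0.333, d = 0.441.
Y–Z: 4/21 differ, p = 0.190, d = 0.220.
The smallest distance is between Y and Z.

Y and Z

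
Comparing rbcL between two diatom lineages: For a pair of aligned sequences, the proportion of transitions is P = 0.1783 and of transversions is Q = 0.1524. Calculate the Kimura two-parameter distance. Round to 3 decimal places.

0.447

Under the Kimura two-parameter model, d = −½ ln(1 − 2P − Q) − ¼ ln(1 − 2Q).
1 − 2P − Q = 0.491, giving −½ ln(0.491) = 0.355656.
1 − 2Q = 0.6952, giving −¼ ln(0.6952) = 0.090889.
d = 0.355656 + 0.090889 = 0.446545.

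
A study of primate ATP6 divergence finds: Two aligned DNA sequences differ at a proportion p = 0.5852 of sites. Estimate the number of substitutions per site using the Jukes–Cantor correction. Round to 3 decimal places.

d = −(3/4) ln(1 − 4p/3) = −0.75 ln(1 − 0.780267) = −0.75 ln(0.219733)
  = −0.75 × (-1.515342) = 1.136507 substitutions/site.

1.137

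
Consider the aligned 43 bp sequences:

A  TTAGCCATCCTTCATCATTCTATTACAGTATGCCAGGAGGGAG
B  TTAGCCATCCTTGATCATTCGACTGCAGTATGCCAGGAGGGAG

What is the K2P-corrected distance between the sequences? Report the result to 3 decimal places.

Of 43 sites, 2 differences are transitions and 2 are transversions, so P = 2/43 ≈ 0.046512 and Q = 2/43 ≈ 0.046512.
Under the Kimura two-parameter model, d = −½ ln(1 − 2P − Q) − ¼ ln(1 − 2Q).
1 − 2P − Q = 0.860464, giving −½ ln(0.860464) = 0.075142.
1 − 2Q = 0.906976, giving −¼ ln(0.906976) = 0.024410.
d = 0.075142 + 0.024410 = 0.099552.

0.100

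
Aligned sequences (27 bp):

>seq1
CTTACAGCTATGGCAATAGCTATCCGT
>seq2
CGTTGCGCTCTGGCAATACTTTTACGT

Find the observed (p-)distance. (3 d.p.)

The sequences differ at 9 of 27 positions (sites 2, 4, 5, 6, 10, 19, 20, 22, 24).
p = 9/27 = 0.333333… ≈ 0.333 (to 3 d.p.).

0.333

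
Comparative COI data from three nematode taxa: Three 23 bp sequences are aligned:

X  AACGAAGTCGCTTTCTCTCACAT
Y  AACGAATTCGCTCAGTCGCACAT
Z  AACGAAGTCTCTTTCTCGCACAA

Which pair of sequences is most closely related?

X and Z

X–Y: 5/23 differ, p = 0.217, d = 0.257.
X–Z: 3/23 differ, p = 0.130, d = 0.143.
Y–Z: 6/23 differ, p = 0.261, d = 0.321.
The smallest distance is between X and Z.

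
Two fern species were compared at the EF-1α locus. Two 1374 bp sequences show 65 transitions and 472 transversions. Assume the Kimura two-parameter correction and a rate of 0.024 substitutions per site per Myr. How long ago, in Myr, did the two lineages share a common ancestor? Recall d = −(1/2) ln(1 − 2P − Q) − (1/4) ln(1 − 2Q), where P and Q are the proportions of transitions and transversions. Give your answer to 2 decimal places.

12.06

P = 65/1374 ≈ 0.047307 and Q = 472/1374 ≈ 0.343523.
Under the Kimura two-parameter model, d = −½ ln(1 − 2P − Q) − ¼ ln(1 − 2Q).
1 − 2P − Q = 0.561863, giving −½ ln(0.561863) = 0.288249.
1 − 2Q = 0.312954, giving −¼ ln(0.312954) = 0.290425.
d = 0.288249 + 0.290425 = 0.578674.
Under a molecular clock d = 2μt, so t = d/(2μ) = 0.578674 / (2 × 0.024) = 12.06 Myr.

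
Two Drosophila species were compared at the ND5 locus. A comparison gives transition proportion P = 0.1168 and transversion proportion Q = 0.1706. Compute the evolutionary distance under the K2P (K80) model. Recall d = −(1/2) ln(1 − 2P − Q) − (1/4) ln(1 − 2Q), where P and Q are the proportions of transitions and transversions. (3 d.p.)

Under the Kimura two-parameter model, d = −½ ln(1 − 2P − Q) − ¼ ln(1 − 2Q).
1 − 2P − Q = 0.5958, giving −½ ln(0.5958) = 0.258925.
1 − 2Q = 0.6588, giving −¼ ln(0.6588) = 0.104334.
d = 0.258925 + 0.104334 = 0.363259.

0.363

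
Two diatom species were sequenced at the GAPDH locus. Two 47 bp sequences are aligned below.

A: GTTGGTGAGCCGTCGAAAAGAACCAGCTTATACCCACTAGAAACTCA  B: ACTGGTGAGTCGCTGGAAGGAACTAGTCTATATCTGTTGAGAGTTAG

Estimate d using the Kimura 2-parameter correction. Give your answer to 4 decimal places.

Of 47 sites, 20 differences are transitions and 1 are transversions, so P = 20/47 ≈ 0.425532 and Q = 1/47 ≈ 0.021277.
Under the Kimura two-parameter model, d = −½ ln(1 − 2P − Q) − ¼ ln(1 − 2Q).
1 − 2P − Q = 0.127659, giving −½ ln(0.127659) = 1.029196.
1 − 2Q = 0.957446, giving −¼ ln(0.957446) = 0.010871.
d = 1.029196 + 0.010871 = 1.040067.

1.0401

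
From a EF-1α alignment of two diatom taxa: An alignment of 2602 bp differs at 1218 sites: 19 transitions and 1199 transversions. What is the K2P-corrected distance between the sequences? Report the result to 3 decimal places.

0.959

P = 19/2602 ≈ 0.007302 and Q = 1199/2602 ≈ 0.460799.
Under the Kimura two-parameter model, d = −½ ln(1 − 2P − Q) − ¼ ln(1 − 2Q).
1 − 2P − Q = 0.524597, giving −½ ln(0.524597) = 0.322562.
1 − 2Q = 0.078402, giving −¼ ln(0.078402) = 0.636476.
d = 0.322562 + 0.636476 = 0.959038.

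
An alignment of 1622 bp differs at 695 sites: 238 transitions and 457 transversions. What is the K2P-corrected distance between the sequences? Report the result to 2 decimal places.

0.64

P = 238/1622 ≈ 0.146732 and Q = 457/1622 ≈ 0.281751.
Under the Kimura two-parameter model, d = −½ ln(1 − 2P − Q) − ¼ ln(1 − 2Q).
1 − 2P − Q = 0.424785, giving −½ ln(0.424785) = 0.428086.
1 − 2Q = 0.436498, giving −¼ ln(0.436498) = 0.207243.
d = 0.428086 + 0.207243 = 0.635329.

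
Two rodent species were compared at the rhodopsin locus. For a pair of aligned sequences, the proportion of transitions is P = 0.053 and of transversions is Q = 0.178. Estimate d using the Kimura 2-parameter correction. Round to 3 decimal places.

Under the Kimura two-parameter model, d = −½ ln(1 − 2P − Q) − ¼ ln(1 − 2Q).
1 − 2P − Q = 0.716, giving −½ ln(0.716) = 0.167038.
1 − 2Q = 0.644, giving −¼ ln(0.644) = 0.110014.
d = 0.167038 + 0.110014 = 0.277052.

0.277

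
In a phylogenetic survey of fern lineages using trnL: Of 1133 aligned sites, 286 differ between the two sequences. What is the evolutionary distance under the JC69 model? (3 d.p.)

p = 286/1133 ≈ 0.252427.
d = −(3/4) ln(1 − 4p/3) = −0.75 ln(1 − 0.336569) = −0.75 ln(0.663431)
  = −0.75 × (-0.410330) = 0.307748 substitutions/site.

0.308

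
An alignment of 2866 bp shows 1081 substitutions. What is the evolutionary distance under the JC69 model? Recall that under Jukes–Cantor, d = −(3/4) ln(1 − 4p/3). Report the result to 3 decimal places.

0.524

p = 1081/2866 ≈ 0.377181.
d = −(3/4) ln(1 − 4p/3) = −0.75 ln(1 − 0.502908) = −0.75 ln(0.497092)
  = −0.75 × (-0.698980) = 0.524235 substitutions/site.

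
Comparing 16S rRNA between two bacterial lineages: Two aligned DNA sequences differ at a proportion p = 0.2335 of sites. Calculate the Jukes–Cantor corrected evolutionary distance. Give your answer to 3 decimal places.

d = −(3/4) ln(1 − 4p/3) = −0.75 ln(1 − 0.311333) = −0.75 ln(0.688667)
  = −0.75 × (-0.372997) = 0.279748 substitutions/site.

0.280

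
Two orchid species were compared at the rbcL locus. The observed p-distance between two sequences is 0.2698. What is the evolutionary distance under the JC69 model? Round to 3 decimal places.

0.334

d = −(3/4) ln(1 − 4p/3) = −0.75 ln(1 − 0.359733) = −0.75 ln(0.640267)
  = −0.75 × (-0.445870) = 0.334403 substitutions/site.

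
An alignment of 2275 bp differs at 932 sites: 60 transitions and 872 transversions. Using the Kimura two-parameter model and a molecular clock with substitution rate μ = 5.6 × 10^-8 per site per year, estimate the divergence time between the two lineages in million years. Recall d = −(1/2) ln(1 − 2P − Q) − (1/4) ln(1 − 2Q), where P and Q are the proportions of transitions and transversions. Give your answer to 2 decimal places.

5.80

P = 60/2275 ≈ 0.026374 and Q = 872/2275 ≈ 0.383297.
Under the Kimura two-parameter model, d = −½ ln(1 − 2P − Q) − ¼ ln(1 − 2Q).
1 − 2P − Q = 0.563955, giving −½ ln(0.563955) = 0.286390.
1 − 2Q = 0.233406, giving −¼ ln(0.233406) = 0.363744.
d = 0.286390 + 0.363744 = 0.650134.
Under a molecular clock d = 2μt, so t = d/(2μ) = 0.650134 / (2 × 5.6 × 10^-8) = 5.80 million years.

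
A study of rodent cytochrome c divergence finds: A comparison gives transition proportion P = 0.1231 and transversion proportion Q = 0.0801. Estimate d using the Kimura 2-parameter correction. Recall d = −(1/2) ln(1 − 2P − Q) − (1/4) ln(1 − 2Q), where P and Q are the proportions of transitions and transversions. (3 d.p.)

Under the Kimura two-parameter model, d = −½ ln(1 − 2P − Q) − ¼ ln(1 − 2Q).
1 − 2P − Q = 0.6737, giving −½ ln(0.6737) = 0.197485.
1 − 2Q = 0.8398, giving −¼ ln(0.8398) = 0.043648.
d = 0.197485 + 0.043648 = 0.241133.

0.241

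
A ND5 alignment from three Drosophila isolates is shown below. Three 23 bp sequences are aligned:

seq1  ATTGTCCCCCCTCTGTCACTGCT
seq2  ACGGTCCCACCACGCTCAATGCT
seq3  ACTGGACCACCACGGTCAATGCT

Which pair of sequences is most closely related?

seq2 and seq3

seq1–seq2: 7/23 differ, p = 0.304, d = 0.390.
seq1–seq3: 7/23 differ, p = 0.304, d = 0.390.
seq2–seq3: 4/23 differ, p = 0.174, d = 0.198.
The smallest distance is between seq2 and seq3.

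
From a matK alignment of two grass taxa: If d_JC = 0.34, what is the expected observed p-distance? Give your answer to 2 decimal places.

0.27

p = (3/4)(1 − e^(−4d/3)) = 0.75 × (1 − e^(-0.453333)) = 0.75 × (1 − 0.635506) = 0.273371.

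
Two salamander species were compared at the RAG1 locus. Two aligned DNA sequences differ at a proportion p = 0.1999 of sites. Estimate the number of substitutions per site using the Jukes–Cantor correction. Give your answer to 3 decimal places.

0.232

d = −(3/4) ln(1 − 4p/3) = −0.75 ln(1 − 0.266533) = −0.75 ln(0.733467)
  = −0.75 × (-0.309973) = 0.232480 substitutions/site.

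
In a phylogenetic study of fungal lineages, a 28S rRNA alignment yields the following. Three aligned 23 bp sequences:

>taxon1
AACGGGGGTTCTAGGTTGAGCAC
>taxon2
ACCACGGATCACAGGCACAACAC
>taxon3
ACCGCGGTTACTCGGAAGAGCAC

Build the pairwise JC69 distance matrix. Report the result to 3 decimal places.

d(taxon1,taxon2) = 0.761, d(taxon1,taxon3) = 0.390, d(taxon2,taxon3) = 0.553

taxon1–taxon2: 11/23 sites differ → p ≈ 0.478261, d = −0.75 ln(1 − 0.637681) = 0.761423 ≈ 0.761.
taxon1–taxon3: 7/23 sites differ → p ≈ 0.304348, d = −0.75 ln(1 − 0.405797) = 0.390401 ≈ 0.390.
taxon2–taxon3: 9/23 sites differ → p ≈ 0.391304, d = −0.75 ln(1 − 0.521739) = 0.553199 ≈ 0.553.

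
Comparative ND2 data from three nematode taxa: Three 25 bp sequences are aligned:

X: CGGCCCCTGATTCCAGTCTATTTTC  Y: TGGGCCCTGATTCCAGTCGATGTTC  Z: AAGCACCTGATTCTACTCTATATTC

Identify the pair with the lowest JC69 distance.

X and Y

X–Y: 4/25 differ, p = 0.160, d = 0.180.
X–Z: 6/25 differ, p = 0.240, d = 0.289.
Y–Z: 8/25 differ, p = 0.320, d = 0.417.
The smallest distance is between X and Y.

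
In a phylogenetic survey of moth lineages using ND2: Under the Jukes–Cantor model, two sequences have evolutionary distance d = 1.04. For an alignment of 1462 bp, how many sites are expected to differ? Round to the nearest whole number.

Invert JC69: p = (3/4)(1 − e^(−4d/3)) = 0.75 × (1 − e^(-1.386667)) = 0.75 × (1 − 0.249907) = 0.562570.
Expected differing sites = pL ≈ 0.562570 × 1462 = 822.47734 ≈ 822.

822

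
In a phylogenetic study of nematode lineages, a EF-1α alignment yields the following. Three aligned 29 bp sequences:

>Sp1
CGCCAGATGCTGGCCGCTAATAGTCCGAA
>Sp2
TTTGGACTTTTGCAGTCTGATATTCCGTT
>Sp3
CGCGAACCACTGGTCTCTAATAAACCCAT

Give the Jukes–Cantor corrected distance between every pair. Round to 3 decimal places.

Sp1–Sp2: 17/29 sites differ → p ≈ 0.586207, d = −0.75 ln(1 − 0.781609) = 1.141101 ≈ 1.141.
Sp1–Sp3: 11/29 sites differ → p ≈ 0.37931, d = −0.75 ln(1 − 0.505747) = 0.528531 ≈ 0.529.
Sp2–Sp3: 15/29 sites differ → p ≈ 0.517241, d = −0.75 ln(1 − 0.689655) = 0.877553 ≈ 0.878.

d(Sp1,Sp2) = 1.141, d(Sp1,Sp3) = 0.529, d(Sp2,Sp3) = 0.878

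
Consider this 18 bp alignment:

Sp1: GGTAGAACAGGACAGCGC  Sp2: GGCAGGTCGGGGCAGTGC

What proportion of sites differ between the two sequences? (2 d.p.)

0.33

The sequences differ at 6 of 18 positions (sites 3, 6, 7, 9, 12, 16).
p = 6/18 = 0.333333… ≈ 0.33 (to 2 d.p.).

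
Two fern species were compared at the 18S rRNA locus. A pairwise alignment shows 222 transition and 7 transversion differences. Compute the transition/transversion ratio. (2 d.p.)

31.71

R = 222/7 = 31.714285… ≈ 31.71 (to 2 d.p.).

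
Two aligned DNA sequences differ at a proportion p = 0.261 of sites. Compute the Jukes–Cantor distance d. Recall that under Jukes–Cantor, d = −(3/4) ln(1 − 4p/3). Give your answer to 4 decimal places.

d = −(3/4) ln(1 − 4p/3) = −0.75 ln(1 − 0.348) = −0.75 ln(0.652)
  = −0.75 × (-0.427711) = 0.320783 substitutions/site.

0.3208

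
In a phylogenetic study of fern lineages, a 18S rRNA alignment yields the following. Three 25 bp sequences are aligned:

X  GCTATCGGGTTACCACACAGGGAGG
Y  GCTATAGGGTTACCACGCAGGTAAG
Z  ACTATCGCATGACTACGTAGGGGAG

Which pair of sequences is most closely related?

X and Y

X–Y: 4/25 differ, p = 0.160, d = 0.180.
X–Z: 9/25 differ, p = 0.360, d = 0.490.
Y–Z: 9/25 differ, p = 0.360, d = 0.490.
The smallest distance is between X and Y.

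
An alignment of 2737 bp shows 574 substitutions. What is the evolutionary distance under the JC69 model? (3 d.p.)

0.246

p = 574/2737 ≈ 0.209719.
d = −(3/4) ln(1 − 4p/3) = −0.75 ln(1 − 0.279625) = −0.75 ln(0.720375)
  = −0.75 × (-0.327983) = 0.245987 substitutions/site.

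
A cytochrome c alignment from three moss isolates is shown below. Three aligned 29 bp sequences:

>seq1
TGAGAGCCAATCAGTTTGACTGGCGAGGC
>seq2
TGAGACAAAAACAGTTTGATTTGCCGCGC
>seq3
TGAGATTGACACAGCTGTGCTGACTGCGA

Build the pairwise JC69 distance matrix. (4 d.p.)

d(seq1,seq2) = 0.4006, d(seq1,seq3) = 0.7739, d(seq2,seq3) = 0.6829

seq1–seq2: 9/29 sites differ → p ≈ 0.310345, d = −0.75 ln(1 − 0.413793) = 0.400562 ≈ 0.4006.
seq1–seq3: 14/29 sites differ → p ≈ 0.482759, d = −0.75 ln(1 − 0.643679) = 0.773942 ≈ 0.7739.
seq2–seq3: 13/29 sites differ → p ≈ 0.448276, d = −0.75 ln(1 − 0.597701) = 0.682920 ≈ 0.6829.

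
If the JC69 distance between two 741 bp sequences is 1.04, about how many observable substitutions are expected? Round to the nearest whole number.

Invert JC69: p = (3/4)(1 − e^(−4d/3)) = 0.75 × (1 − e^(-1.386667)) = 0.75 × (1 − 0.249907) = 0.562570.
Expected differing sites = pL ≈ 0.562570 × 741 = 416.86437 ≈ 417.

417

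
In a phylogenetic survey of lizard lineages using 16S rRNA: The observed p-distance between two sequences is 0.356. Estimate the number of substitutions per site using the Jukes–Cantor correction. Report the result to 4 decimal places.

0.4828

d = −(3/4) ln(1 − 4p/3) = −0.75 ln(1 − 0.474667) = −0.75 ln(0.525333)
  = −0.75 × (-0.643723) = 0.482792 substitutions/site.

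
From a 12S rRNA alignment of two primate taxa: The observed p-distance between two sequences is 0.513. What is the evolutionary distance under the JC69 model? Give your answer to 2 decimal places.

0.86

d = −(3/4) ln(1 − 4p/3) = −0.75 ln(1 − 0.684) = −0.75 ln(0.316)
  = −0.75 × (-1.152013) = 0.864010 substitutions/site.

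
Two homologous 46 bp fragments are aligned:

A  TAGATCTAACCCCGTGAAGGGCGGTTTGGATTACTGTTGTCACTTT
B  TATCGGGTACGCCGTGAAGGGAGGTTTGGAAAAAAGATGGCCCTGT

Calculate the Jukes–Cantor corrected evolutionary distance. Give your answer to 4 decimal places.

The sequences differ at 16 of 46 sites, so p = 16/46 ≈ 0.347826.
d = −(3/4) ln(1 − 4p/3) = −0.75 ln(1 − 0.463768) = −0.75 ln(0.536232)
  = −0.75 × (-0.623188) = 0.467391 substitutions/site.

0.4674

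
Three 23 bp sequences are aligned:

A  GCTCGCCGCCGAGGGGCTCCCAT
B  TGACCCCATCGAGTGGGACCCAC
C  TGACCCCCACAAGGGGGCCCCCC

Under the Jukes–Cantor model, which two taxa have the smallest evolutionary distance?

B and C

A–B: 10/23 differ, p = 0.435, d = 0.650.
A–C: 11/23 differ, p = 0.478, d = 0.761.
B–C: 6/23 differ, p = 0.261, d = 0.321.
The smallest distance is between B and C.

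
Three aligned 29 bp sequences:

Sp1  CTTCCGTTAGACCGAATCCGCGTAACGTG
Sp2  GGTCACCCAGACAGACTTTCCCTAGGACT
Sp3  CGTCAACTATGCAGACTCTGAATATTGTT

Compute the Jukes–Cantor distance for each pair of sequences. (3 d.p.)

Sp1–Sp2: 17/29 sites differ → p ≈ 0.586207, d = −0.75 ln(1 − 0.781609) = 1.141101 ≈ 1.141.
Sp1–Sp3: 14/29 sites differ → p ≈ 0.482759, d = −0.75 ln(1 − 0.643679) = 0.773942 ≈ 0.774.
Sp2–Sp3: 13/29 sites differ → p ≈ 0.448276, d = −0.75 ln(1 − 0.597701) = 0.682920 ≈ 0.683.

d(Sp1,Sp2) = 1.141, d(Sp1,Sp3) = 0.774, d(Sp2,Sp3) = 0.683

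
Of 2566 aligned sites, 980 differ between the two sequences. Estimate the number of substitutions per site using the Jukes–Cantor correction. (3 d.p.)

0.534

p = 980/2566 ≈ 0.381917.
d = −(3/4) ln(1 − 4p/3) = −0.75 ln(1 − 0.509223) = −0.75 ln(0.490777)
  = −0.75 × (-0.711765) = 0.533824 substitutions/site.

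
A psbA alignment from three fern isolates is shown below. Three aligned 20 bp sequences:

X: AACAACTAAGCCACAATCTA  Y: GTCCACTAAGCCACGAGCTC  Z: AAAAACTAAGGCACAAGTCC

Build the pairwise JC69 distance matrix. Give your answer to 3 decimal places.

d(X,Y) = 0.383, d(X,Z) = 0.383, d(Y,Z) = 0.572

X–Y: 6/20 sites differ → p = 0.3, d = −0.75 ln(1 − 0.4) = 0.383119 ≈ 0.383.
X–Z: 6/20 sites differ → p = 0.3, d = −0.75 ln(1 − 0.4) = 0.383119 ≈ 0.383.
Y–Z: 8/20 sites differ → p = 0.4, d = −0.75 ln(1 − 0.533333) = 0.571605 ≈ 0.572.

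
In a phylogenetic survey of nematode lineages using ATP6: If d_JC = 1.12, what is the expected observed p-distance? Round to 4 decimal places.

p = (3/4)(1 − e^(−4d/3)) = 0.75 × (1 − e^(-1.493333)) = 0.75 × (1 − 0.224623) = 0.581533.

0.5815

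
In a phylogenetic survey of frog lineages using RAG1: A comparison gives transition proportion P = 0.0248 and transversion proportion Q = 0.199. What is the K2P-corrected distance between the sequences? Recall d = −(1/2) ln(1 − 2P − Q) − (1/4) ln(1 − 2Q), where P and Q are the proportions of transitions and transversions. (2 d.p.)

0.27

Under the Kimura two-parameter model, d = −½ ln(1 − 2P − Q) − ¼ ln(1 − 2Q).
1 − 2P − Q = 0.7514, giving −½ ln(0.7514) = 0.142909.
1 − 2Q = 0.602, giving −¼ ln(0.602) = 0.126874.
d = 0.142909 + 0.126874 = 0.269783.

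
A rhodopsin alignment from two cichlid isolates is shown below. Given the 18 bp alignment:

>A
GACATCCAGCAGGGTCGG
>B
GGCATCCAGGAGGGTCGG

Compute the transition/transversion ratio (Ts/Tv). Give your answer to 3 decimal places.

Transitions are A↔G and C↔T; transversions are all other mismatches.
Transitions: 1. Transversions: 1.
R = 1/1 = 1.000.

1.000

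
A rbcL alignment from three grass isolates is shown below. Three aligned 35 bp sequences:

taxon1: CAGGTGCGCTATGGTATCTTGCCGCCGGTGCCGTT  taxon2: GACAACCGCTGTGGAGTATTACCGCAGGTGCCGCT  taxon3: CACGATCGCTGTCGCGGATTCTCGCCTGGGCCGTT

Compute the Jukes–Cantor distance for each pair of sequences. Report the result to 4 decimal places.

d(taxon1,taxon2) = 0.4582, d(taxon1,taxon3) = 0.5128, d(taxon2,taxon3) = 0.4582

taxon1–taxon2: 12/35 sites differ → p ≈ 0.342857, d = −0.75 ln(1 − 0.457143) = 0.458182 ≈ 0.4582.
taxon1–taxon3: 13/35 sites differ → p ≈ 0.371429, d = −0.75 ln(1 − 0.495239) = 0.512753 ≈ 0.5128.
taxon2–taxon3: 12/35 sites differ → p ≈ 0.342857, d = −0.75 ln(1 − 0.457143) = 0.458182 ≈ 0.4582.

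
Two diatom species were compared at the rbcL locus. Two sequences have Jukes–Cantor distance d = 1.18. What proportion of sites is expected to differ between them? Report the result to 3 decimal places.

p = (3/4)(1 − e^(−4d/3)) = 0.75 × (1 − e^(-1.573333)) = 0.75 × (1 − 0.207353) = 0.594485.

0.594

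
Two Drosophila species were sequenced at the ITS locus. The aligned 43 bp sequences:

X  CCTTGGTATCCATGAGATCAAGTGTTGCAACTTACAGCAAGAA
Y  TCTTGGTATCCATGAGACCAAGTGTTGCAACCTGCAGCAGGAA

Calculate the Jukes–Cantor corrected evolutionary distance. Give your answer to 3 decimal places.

The sequences differ at 5 of 43 sites (1, 18, 32, 34, 40), so p = 5/43 ≈ 0.116279.
d = −(3/4) ln(1 − 4p/3) = −0.75 ln(1 − 0.155039) = −0.75 ln(0.844961)
  = −0.75 × (-0.168465) = 0.126349 substitutions/site.

0.126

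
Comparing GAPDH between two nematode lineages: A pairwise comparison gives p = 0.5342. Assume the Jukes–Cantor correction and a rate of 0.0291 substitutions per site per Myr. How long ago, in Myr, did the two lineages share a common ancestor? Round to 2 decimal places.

16.05

d = −(3/4) ln(1 − 4p/3) = −0.75 ln(1 − 0.712267) = −0.75 ln(0.287733)
  = −0.75 × (-1.245722) = 0.934292 substitutions/site.
Under a molecular clock d = 2μt, so t = d/(2μ) = 0.934292 / (2 × 0.0291) = 16.05 Myr.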